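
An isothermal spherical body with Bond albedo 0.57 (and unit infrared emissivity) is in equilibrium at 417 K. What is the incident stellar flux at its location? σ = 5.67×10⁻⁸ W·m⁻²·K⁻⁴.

S ≈ 15900 W/m²

(1−a)S·πr² = σ·4πr²·T⁴ ⇒ S = 4σT⁴/(1−a).
S = 4·5.67×10⁻⁸·3.024×10¹⁰/0.430.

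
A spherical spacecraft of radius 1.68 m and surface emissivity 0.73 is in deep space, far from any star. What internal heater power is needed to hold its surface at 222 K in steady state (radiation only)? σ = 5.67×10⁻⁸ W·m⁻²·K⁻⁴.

P ≈ 3570 W

P = εσ·4πr²·T⁴.
4πr² = 35.47 m²; T⁴ = 2.429×10⁹ K⁴.
P = 0.73·5.67×10⁻⁸·35.47·2.429×10⁹.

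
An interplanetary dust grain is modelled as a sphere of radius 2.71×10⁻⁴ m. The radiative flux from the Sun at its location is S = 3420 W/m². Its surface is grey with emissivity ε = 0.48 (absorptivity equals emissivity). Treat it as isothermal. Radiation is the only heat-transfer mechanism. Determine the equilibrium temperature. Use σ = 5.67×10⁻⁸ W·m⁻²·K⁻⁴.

T ≈ 350 K

At equilibrium, absorbed power = emitted power.
Absorbing cross-section = πr² = 2.307×10⁻⁷ m²; emitting surface = 4πr² = 9.229×10⁻⁷ m² (ratio 4).
εS·A_cross = εσ·A_surf·T⁴  ⇒  T⁴ = S/(4σ)   (ε cancels).
T⁴ = 3420/(4·5.67×10⁻⁸) = 1.508×10¹⁰ K⁴.
T = (1.508×10¹⁰)^(1/4).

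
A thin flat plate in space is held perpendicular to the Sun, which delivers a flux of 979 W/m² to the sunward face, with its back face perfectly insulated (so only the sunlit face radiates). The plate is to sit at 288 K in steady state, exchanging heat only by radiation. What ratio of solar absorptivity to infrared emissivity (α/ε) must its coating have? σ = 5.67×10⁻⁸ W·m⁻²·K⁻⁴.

α/ε ≈ 0.398

Balance: αS·A = εσ·1A·T⁴ ⇒ α/ε = σT⁴/S.
α/ε = 5.67×10⁻⁸·(288)⁴/979 = 5.67×10⁻⁸·6.880×10⁹/979.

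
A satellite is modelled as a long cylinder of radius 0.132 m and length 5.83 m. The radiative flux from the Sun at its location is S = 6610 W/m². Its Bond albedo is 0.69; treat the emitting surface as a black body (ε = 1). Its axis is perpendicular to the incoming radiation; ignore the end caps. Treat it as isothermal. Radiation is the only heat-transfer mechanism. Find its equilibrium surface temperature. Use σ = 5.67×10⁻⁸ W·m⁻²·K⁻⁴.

T ≈ 327 K

At equilibrium, absorbed power = emitted power.
Absorbing cross-section = 2rL = 1.539 m²; emitting surface = 2πrL = 4.835 m² (ratio π).
(1−a)S·A_cross = εσ·A_surf·T⁴  ⇒  T⁴ = (1−a)S/(πσ).
T⁴ = 0.310·6610/(π·5.67×10⁻⁸) = 1.150×10¹⁰ K⁴.
T = (1.150×10¹⁰)^(1/4).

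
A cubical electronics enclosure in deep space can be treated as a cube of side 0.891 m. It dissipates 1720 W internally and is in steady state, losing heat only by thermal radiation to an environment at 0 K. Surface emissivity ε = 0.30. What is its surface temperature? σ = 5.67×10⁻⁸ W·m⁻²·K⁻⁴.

T ≈ 382 K

Steady state: internal power = radiated power, P = εσA T⁴.
Radiating area A = 6L² = 4.763 m².
T⁴ = P/(εσA) = 1720/(0.30·5.67×10⁻⁸·4.763) = 2.123×10¹⁰ K⁴.
T = (2.123×10¹⁰)^(1/4).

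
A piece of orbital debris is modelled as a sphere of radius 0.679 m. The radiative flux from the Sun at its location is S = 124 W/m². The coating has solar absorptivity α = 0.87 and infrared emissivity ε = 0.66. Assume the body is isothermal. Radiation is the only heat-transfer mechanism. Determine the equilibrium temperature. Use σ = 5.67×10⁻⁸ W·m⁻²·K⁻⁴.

T ≈ 164 K

At equilibrium, absorbed power = emitted power.
Absorbing cross-section = πr² = 1.448 m²; emitting surface = 4πr² = 5.794 m² (ratio 4).
αS·A_cross = εσ·A_surf·T⁴  ⇒  T⁴ = αS/(ε·4σ).
T⁴ = 0.870·124/(0.66·4·5.67×10⁻⁸) = 7.207×10⁸ K⁴.
T = (7.207×10⁸)^(1/4).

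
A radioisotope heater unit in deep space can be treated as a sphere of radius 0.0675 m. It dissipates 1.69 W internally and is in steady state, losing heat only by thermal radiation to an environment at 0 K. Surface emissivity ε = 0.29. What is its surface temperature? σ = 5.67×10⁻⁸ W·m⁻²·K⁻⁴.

T ≈ 206 K

Steady state: internal power = radiated power, P = εσA T⁴.
Radiating area A = 4πr² = 0.05726 m².
T⁴ = P/(εσA) = 1.69/(0.29·5.67×10⁻⁸·0.05726) = 1.795×10⁹ K⁴.
T = (1.795×10⁹)^(1/4).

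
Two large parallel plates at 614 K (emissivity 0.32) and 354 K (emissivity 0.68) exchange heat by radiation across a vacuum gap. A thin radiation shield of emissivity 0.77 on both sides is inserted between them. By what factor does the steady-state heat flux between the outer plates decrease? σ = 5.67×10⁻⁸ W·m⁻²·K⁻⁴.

Without shield: q₀ = σΔ(T⁴)/(1/ε₁+1/ε₂−1) with denominator 3.596.
With shield the two gaps are in series; the resistances add: (1/ε₁+1/ε_s−1)+(1/ε_s+1/ε₂−1) = 3.424+1.769 = 5.193.
Heat-flux ratio q₀/q = 5.193/3.596.

factor ≈ 1.44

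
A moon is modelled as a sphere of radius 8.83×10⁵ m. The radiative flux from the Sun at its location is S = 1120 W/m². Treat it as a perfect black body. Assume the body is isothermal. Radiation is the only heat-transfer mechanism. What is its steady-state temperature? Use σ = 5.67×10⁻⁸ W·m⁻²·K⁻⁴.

At equilibrium, absorbed power = emitted power.
Absorbing cross-section = πr² = 2.449×10¹² m²; emitting surface = 4πr² = 9.798×10¹² m² (ratio 4).
S·A_cross = εσ·A_surf·T⁴  ⇒  T⁴ = S/(4σ).
T⁴ = 1.00·1120/(4·5.67×10⁻⁸) = 4.938×10⁹ K⁴.
T = (4.938×10⁹)^(1/4).

T ≈ 265 K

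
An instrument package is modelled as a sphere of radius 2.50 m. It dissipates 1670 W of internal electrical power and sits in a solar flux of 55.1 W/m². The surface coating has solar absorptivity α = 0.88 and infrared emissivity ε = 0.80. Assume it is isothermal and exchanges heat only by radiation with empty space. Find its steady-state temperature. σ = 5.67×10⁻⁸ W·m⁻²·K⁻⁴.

At steady state, absorbed solar power + internal power = radiated power.
Absorbed: α·S·A_cross = 0.88·55.1·19.63 = 952.1 W (cross-section πr²).
Total input = 952.1 + 1670 = 2622 W.
Radiated: εσ·A_surf·T⁴ with A_surf = 4πr² = 78.54 m².
T⁴ = 2622/(0.80·5.67×10⁻⁸·78.54) = 7.360×10⁸ K⁴.

T ≈ 165 K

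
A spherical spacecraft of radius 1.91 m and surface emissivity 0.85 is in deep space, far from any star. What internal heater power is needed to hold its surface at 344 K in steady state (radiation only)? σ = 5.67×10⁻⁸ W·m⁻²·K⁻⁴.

P ≈ 30900 W

P = εσ·4πr²·T⁴.
4πr² = 45.84 m²; T⁴ = 1.400×10¹⁰ K⁴.
P = 0.85·5.67×10⁻⁸·45.84·1.400×10¹⁰.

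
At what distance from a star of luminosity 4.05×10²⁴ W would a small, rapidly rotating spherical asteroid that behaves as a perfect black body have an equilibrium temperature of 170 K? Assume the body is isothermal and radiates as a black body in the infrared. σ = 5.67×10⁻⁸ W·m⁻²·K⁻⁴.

d ≈ 4.12×10¹⁰ m

For an isothermal black-emitting sphere, (1−a)S·πr² = σ·4πr²·T⁴ ⇒ S = 4σT⁴/(1−a).
S = 4·5.67×10⁻⁸·(170)⁴/1.00 = 189.4 W/m².
Flux falls as S = L/(4πd²), so d = √(L/(4πS)) = √(4.05×10²⁴/(4π·189.4)).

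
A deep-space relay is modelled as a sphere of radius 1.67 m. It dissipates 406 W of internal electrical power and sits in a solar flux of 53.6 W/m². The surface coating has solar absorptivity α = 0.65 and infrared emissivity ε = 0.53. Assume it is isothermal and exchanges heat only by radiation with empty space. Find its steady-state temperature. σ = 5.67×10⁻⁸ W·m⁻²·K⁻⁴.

At steady state, absorbed solar power + internal power = radiated power.
Absorbed: α·S·A_cross = 0.65·53.6·8.762 = 305.3 W (cross-section πr²).
Total input = 305.3 + 406 = 711.3 W.
Radiated: εσ·A_surf·T⁴ with A_surf = 4πr² = 35.05 m².
T⁴ = 711.3/(0.53·5.67×10⁻⁸·35.05) = 6.753×10⁸ K⁴.

T ≈ 161 K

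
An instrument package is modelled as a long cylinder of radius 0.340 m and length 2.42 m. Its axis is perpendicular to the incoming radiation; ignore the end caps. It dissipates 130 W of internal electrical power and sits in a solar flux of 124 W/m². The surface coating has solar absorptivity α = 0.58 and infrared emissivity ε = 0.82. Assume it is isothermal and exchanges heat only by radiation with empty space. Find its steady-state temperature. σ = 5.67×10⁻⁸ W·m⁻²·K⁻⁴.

At steady state, absorbed solar power + internal power = radiated power.
Absorbed: α·S·A_cross = 0.58·124·1.646 = 118.4 W (cross-section 2rL).
Total input = 118.4 + 130 = 248.4 W.
Radiated: εσ·A_surf·T⁴ with A_surf = 2πrL = 5.170 m².
T⁴ = 248.4/(0.82·5.67×10⁻⁸·5.170) = 1.033×10⁹ K⁴.

T ≈ 179 K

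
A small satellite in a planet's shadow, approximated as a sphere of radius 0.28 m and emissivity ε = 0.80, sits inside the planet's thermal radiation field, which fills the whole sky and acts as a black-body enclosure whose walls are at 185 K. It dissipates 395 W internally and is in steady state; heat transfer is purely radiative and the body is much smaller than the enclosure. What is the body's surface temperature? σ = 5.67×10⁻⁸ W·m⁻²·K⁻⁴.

T ≈ 316 K

For a small grey body in a large enclosure, net radiated power = εσA(T⁴ − T_w⁴).
Steady state: P = εσA(T⁴ − T_w⁴) with A = 4πr² = 0.9852 m².
T⁴ = P/(εσA) + T_w⁴ = 395/(0.80·5.67×10⁻⁸·0.9852) + (185)⁴
    = 8.839×10⁹ + 1.171×10⁹ = 1.001×10¹⁰ K⁴.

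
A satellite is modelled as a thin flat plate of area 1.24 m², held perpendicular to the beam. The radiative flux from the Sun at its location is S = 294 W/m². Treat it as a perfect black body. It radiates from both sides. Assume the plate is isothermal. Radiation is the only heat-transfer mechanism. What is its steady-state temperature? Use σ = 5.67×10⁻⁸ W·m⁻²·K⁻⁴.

T ≈ 226 K

At equilibrium, absorbed power = emitted power.
Absorbing cross-section = A = 1.240 m²; emitting surface = 2A = 2.480 m² (ratio 2).
S·A_cross = εσ·A_surf·T⁴  ⇒  T⁴ = S/(2σ).
T⁴ = 1.00·294/(2·5.67×10⁻⁸) = 2.593×10⁹ K⁴.
T = (2.593×10⁹)^(1/4).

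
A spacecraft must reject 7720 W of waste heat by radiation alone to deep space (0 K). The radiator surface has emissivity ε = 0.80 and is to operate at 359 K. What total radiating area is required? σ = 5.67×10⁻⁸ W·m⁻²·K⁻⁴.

P = εσA T⁴ ⇒ A = P/(εσT⁴).
T⁴ = 1.661×10¹⁰ K⁴.
A = 7720/(0.80 × 5.67×10⁻⁸ × 1.661×10¹⁰).

A ≈ 10.2 m²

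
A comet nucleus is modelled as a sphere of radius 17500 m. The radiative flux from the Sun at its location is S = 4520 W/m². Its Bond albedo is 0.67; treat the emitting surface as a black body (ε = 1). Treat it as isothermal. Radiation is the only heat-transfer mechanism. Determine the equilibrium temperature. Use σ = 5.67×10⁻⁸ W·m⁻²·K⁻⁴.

T ≈ 285 K

At equilibrium, absorbed power = emitted power.
Absorbing cross-section = πr² = 9.621×10⁸ m²; emitting surface = 4πr² = 3.848×10⁹ m² (ratio 4).
(1−a)S·A_cross = εσ·A_surf·T⁴  ⇒  T⁴ = (1−a)S/(4σ).
T⁴ = 0.330·4520/(4·5.67×10⁻⁸) = 6.577×10⁹ K⁴.
T = (6.577×10⁹)^(1/4).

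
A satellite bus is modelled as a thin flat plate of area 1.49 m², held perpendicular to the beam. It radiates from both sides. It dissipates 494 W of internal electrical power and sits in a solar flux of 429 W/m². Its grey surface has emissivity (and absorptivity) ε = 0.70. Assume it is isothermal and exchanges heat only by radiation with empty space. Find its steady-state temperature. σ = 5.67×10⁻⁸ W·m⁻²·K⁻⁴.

T ≈ 299 K

At steady state, absorbed solar power + internal power = radiated power.
Absorbed: α·S·A_cross = 0.70·429·1.490 = 447.4 W (cross-section A).
Total input = 447.4 + 494 = 941.4 W.
Radiated: εσ·A_surf·T⁴ with A_surf = 2A = 2.980 m².
T⁴ = 941.4/(0.70·5.67×10⁻⁸·2.980) = 7.960×10⁹ K⁴.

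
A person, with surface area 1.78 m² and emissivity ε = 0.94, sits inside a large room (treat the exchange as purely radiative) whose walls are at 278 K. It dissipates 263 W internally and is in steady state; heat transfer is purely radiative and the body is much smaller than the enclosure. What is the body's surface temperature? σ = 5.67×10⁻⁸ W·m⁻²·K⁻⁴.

T ≈ 306 K

For a small grey body in a large enclosure, net radiated power = εσA(T⁴ − T_w⁴).
Steady state: P = εσA(T⁴ − T_w⁴) with A = 1.78 m².
T⁴ = P/(εσA) + T_w⁴ = 263/(0.94·5.67×10⁻⁸·1.780) + (278)⁴
    = 2.772×10⁹ + 5.973×10⁹ = 8.745×10⁹ K⁴.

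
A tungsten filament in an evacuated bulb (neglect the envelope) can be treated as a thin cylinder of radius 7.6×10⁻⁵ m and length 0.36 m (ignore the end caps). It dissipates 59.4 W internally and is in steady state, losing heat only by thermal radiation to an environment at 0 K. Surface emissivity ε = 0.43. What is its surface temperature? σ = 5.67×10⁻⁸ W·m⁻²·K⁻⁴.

T ≈ 1940 K

Steady state: internal power = radiated power, P = εσA T⁴.
Radiating area A = 2πrL = 1.719×10⁻⁴ m².
T⁴ = P/(εσA) = 59.4/(0.43·5.67×10⁻⁸·1.719×10⁻⁴) = 1.417×10¹³ K⁴.
T = (1.417×10¹³)^(1/4).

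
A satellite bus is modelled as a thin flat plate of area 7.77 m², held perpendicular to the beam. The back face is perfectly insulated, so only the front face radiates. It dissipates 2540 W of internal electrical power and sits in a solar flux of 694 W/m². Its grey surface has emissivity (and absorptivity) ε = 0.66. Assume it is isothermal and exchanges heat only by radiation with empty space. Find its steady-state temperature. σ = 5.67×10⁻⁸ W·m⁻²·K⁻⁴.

T ≈ 381 K

At steady state, absorbed solar power + internal power = radiated power.
Absorbed: α·S·A_cross = 0.66·694·7.770 = 3559 W (cross-section A).
Total input = 3559 + 2540 = 6099 W.
Radiated: εσ·A_surf·T⁴ with A_surf = A = 7.770 m².
T⁴ = 6099/(0.66·5.67×10⁻⁸·7.770) = 2.098×10¹⁰ K⁴.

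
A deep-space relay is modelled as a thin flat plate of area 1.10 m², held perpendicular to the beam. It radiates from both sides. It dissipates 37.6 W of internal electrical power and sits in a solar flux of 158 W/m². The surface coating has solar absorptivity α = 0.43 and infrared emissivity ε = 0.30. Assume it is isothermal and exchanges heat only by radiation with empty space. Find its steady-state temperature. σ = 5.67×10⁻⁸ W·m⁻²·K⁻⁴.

At steady state, absorbed solar power + internal power = radiated power.
Absorbed: α·S·A_cross = 0.43·158·1.100 = 74.73 W (cross-section A).
Total input = 74.73 + 37.6 = 112.3 W.
Radiated: εσ·A_surf·T⁴ with A_surf = 2A = 2.200 m².
T⁴ = 112.3/(0.30·5.67×10⁻⁸·2.200) = 3.002×10⁹ K⁴.

T ≈ 234 K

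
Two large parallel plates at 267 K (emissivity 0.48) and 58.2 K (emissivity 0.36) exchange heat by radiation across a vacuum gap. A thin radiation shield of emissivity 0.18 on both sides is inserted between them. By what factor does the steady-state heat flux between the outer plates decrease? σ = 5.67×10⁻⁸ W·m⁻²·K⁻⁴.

factor ≈ 3.62

Without shield: q₀ = σΔ(T⁴)/(1/ε₁+1/ε₂−1) with denominator 3.861.
With shield the two gaps are in series; the resistances add: (1/ε₁+1/ε_s−1)+(1/ε_s+1/ε₂−1) = 6.639+7.333 = 13.97.
Heat-flux ratio q₀/q = 13.97/3.861.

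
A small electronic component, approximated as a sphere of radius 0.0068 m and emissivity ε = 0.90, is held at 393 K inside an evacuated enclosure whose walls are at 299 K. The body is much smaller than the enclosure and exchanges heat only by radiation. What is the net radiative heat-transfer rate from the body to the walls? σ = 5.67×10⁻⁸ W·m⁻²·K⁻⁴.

P_net ≈ 0.470 W

For a small grey body in a large enclosure: P_net = εσA(T_body⁴ − T_wall⁴).
A = 4πr² = 5.811×10⁻⁴ m²; T_body⁴ − T_wall⁴ = 2.385×10¹⁰ − 7.993×10⁹ = 1.586×10¹⁰ K⁴.
|P_net| = 0.90·5.67×10⁻⁸·5.811×10⁻⁴·1.586×10¹⁰.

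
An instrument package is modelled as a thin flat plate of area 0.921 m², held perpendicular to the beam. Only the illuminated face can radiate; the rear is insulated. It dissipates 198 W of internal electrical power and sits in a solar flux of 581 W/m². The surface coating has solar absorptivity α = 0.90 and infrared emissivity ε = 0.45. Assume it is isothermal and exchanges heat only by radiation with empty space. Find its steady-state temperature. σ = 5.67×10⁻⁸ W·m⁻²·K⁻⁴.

T ≈ 412 K

At steady state, absorbed solar power + internal power = radiated power.
Absorbed: α·S·A_cross = 0.90·581·0.9210 = 481.6 W (cross-section A).
Total input = 481.6 + 198 = 679.6 W.
Radiated: εσ·A_surf·T⁴ with A_surf = A = 0.9210 m².
T⁴ = 679.6/(0.45·5.67×10⁻⁸·0.9210) = 2.892×10¹⁰ K⁴.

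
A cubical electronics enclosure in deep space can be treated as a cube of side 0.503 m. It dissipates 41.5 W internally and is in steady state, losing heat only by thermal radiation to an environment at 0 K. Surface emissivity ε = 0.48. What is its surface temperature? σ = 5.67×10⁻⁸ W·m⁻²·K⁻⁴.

Steady state: internal power = radiated power, P = εσA T⁴.
Radiating area A = 6L² = 1.518 m².
T⁴ = P/(εσA) = 41.5/(0.48·5.67×10⁻⁸·1.518) = 1.004×10⁹ K⁴.
T = (1.004×10⁹)^(1/4).

T ≈ 178 K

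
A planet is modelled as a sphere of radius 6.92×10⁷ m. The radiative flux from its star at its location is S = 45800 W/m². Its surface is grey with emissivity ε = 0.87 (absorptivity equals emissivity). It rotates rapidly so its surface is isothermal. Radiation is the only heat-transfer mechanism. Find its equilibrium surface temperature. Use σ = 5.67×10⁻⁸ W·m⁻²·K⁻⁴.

T ≈ 670 K

At equilibrium, absorbed power = emitted power.
Absorbing cross-section = πr² = 1.504×10¹⁶ m²; emitting surface = 4πr² = 6.018×10¹⁶ m² (ratio 4).
εS·A_cross = εσ·A_surf·T⁴  ⇒  T⁴ = S/(4σ)   (ε cancels).
T⁴ = 45800/(4·5.67×10⁻⁸) = 2.019×10¹¹ K⁴.
T = (2.019×10¹¹)^(1/4).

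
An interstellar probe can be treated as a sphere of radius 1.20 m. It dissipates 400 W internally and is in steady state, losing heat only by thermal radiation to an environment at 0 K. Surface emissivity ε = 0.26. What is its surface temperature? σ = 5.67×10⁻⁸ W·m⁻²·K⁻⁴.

Steady state: internal power = radiated power, P = εσA T⁴.
Radiating area A = 4πr² = 18.10 m².
T⁴ = P/(εσA) = 400/(0.26·5.67×10⁻⁸·18.10) = 1.499×10⁹ K⁴.
T = (1.499×10⁹)^(1/4).

T ≈ 197 K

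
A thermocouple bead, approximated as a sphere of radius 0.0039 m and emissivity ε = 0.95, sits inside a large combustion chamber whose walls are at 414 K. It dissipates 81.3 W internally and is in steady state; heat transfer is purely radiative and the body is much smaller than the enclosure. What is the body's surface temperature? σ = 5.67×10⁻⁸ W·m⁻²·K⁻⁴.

T ≈ 1680 K

For a small grey body in a large enclosure, net radiated power = εσA(T⁴ − T_w⁴).
Steady state: P = εσA(T⁴ − T_w⁴) with A = 4πr² = 1.911×10⁻⁴ m².
T⁴ = P/(εσA) + T_w⁴ = 81.3/(0.95·5.67×10⁻⁸·1.911×10⁻⁴) + (414)⁴
    = 7.897×10¹² + 2.938×10¹⁰ = 7.926×10¹² K⁴.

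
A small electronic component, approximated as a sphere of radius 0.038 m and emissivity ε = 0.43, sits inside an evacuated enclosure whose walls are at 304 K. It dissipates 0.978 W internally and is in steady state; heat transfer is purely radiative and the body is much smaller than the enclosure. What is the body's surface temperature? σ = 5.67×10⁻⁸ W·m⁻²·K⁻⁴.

T ≈ 322 K

For a small grey body in a large enclosure, net radiated power = εσA(T⁴ − T_w⁴).
Steady state: P = εσA(T⁴ − T_w⁴) with A = 4πr² = 0.01815 m².
T⁴ = P/(εσA) + T_w⁴ = 0.978/(0.43·5.67×10⁻⁸·0.01815) + (304)⁴
    = 2.211×10⁹ + 8.541×10⁹ = 1.075×10¹⁰ K⁴.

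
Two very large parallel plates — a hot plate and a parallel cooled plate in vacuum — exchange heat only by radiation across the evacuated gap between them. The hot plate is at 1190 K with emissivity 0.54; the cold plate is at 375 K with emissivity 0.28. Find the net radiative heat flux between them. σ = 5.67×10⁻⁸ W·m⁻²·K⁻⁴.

For two infinite grey parallel plates, q = σ(T₁⁴ − T₂⁴)/(1/ε₁ + 1/ε₂ − 1).
T₁⁴ − T₂⁴ = 2.005×10¹² − 1.978×10¹⁰ = 1.986×10¹² K⁴.
1/ε₁ + 1/ε₂ − 1 = 1.852 + 3.571 − 1 = 4.423.
q = 5.67×10⁻⁸ × 1.986×10¹² / 4.423.

q ≈ 25500 W/m²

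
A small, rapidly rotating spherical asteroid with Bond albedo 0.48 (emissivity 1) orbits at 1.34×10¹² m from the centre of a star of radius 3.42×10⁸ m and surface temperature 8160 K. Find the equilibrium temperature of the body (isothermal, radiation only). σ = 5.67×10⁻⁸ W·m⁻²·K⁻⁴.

The star's surface emits σT_*⁴; at distance d the flux is S = σT_*⁴(R_*/d)².
S = 5.67×10⁻⁸·(8160)⁴·(3.42×10⁸/1.34×10¹²)² = 16.38 W/m².
For an isothermal sphere T⁴ = (1−a)S/(4σ) = 3.754×10⁷ K⁴.

T ≈ 78.3 K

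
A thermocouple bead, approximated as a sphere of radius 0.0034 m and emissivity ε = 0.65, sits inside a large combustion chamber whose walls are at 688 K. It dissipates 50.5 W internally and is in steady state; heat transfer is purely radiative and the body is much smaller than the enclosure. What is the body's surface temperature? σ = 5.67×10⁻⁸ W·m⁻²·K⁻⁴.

T ≈ 1760 K

For a small grey body in a large enclosure, net radiated power = εσA(T⁴ − T_w⁴).
Steady state: P = εσA(T⁴ − T_w⁴) with A = 4πr² = 1.453×10⁻⁴ m².
T⁴ = P/(εσA) + T_w⁴ = 50.5/(0.65·5.67×10⁻⁸·1.453×10⁻⁴) + (688)⁴
    = 9.433×10¹² + 2.241×10¹¹ = 9.657×10¹² K⁴.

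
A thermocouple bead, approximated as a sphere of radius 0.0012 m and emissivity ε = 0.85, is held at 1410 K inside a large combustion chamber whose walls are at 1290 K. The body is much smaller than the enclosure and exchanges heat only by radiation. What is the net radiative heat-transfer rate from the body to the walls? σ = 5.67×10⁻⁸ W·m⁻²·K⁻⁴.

For a small grey body in a large enclosure: P_net = εσA(T_body⁴ − T_wall⁴).
A = 4πr² = 1.810×10⁻⁵ m²; T_body⁴ − T_wall⁴ = 3.953×10¹² − 2.769×10¹² = 1.183×10¹² K⁴.
|P_net| = 0.85·5.67×10⁻⁸·1.810×10⁻⁵·1.183×10¹².

P_net ≈ 1.03 W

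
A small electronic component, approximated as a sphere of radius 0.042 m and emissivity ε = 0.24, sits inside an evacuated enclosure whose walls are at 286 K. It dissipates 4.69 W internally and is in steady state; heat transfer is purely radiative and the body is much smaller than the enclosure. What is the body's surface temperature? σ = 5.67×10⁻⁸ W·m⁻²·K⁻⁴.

T ≈ 386 K

For a small grey body in a large enclosure, net radiated power = εσA(T⁴ − T_w⁴).
Steady state: P = εσA(T⁴ − T_w⁴) with A = 4πr² = 0.02217 m².
T⁴ = P/(εσA) + T_w⁴ = 4.69/(0.24·5.67×10⁻⁸·0.02217) + (286)⁴
    = 1.555×10¹⁰ + 6.691×10⁹ = 2.224×10¹⁰ K⁴.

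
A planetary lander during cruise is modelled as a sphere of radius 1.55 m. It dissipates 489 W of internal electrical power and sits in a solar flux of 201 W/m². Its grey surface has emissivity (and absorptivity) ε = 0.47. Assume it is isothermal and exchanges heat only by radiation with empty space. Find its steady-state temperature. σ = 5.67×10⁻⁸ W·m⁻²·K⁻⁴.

At steady state, absorbed solar power + internal power = radiated power.
Absorbed: α·S·A_cross = 0.47·201·7.548 = 713.0 W (cross-section πr²).
Total input = 713.0 + 489 = 1202 W.
Radiated: εσ·A_surf·T⁴ with A_surf = 4πr² = 30.19 m².
T⁴ = 1202/(0.47·5.67×10⁻⁸·30.19) = 1.494×10⁹ K⁴.

T ≈ 197 K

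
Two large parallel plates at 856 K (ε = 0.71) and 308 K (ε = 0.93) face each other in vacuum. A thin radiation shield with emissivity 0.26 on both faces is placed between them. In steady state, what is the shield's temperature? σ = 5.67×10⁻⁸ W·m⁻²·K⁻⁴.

T_s ≈ 716 K

In steady state the net flux on the hot side equals that on the cold side.
σ(T₁⁴−T_s⁴)/D₁ = σ(T_s⁴−T₂⁴)/D₂, with D₁ = 1/ε₁+1/ε_s−1 = 4.255, D₂ = 1/ε_s+1/ε₂−1 = 3.921.
Solve for T_s⁴: T_s⁴ = (D₂·T₁⁴ + D₁·T₂⁴)/(D₁+D₂) = 2.622×10¹¹ K⁴.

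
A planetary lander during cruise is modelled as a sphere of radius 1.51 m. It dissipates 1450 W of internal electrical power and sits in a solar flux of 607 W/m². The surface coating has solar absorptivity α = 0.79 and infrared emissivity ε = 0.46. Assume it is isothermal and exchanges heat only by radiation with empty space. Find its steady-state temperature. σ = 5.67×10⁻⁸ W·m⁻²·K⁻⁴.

At steady state, absorbed solar power + internal power = radiated power.
Absorbed: α·S·A_cross = 0.79·607·7.163 = 3435 W (cross-section πr²).
Total input = 3435 + 1450 = 4885 W.
Radiated: εσ·A_surf·T⁴ with A_surf = 4πr² = 28.65 m².
T⁴ = 4885/(0.46·5.67×10⁻⁸·28.65) = 6.537×10⁹ K⁴.

T ≈ 284 K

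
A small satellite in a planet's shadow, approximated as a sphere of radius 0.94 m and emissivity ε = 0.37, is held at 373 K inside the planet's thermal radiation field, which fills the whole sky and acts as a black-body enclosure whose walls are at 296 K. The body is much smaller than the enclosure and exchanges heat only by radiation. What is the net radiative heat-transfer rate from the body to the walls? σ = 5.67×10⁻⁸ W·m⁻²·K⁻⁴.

P_net ≈ 2720 W

For a small grey body in a large enclosure: P_net = εσA(T_body⁴ − T_wall⁴).
A = 4πr² = 11.10 m²; T_body⁴ − T_wall⁴ = 1.936×10¹⁰ − 7.677×10⁹ = 1.168×10¹⁰ K⁴.
|P_net| = 0.37·5.67×10⁻⁸·11.10·1.168×10¹⁰.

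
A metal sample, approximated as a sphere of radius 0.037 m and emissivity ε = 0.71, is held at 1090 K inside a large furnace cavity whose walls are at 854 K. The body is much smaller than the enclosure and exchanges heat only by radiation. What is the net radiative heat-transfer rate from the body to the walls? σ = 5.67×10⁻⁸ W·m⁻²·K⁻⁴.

P_net ≈ 609 W

For a small grey body in a large enclosure: P_net = εσA(T_body⁴ − T_wall⁴).
A = 4πr² = 0.01720 m²; T_body⁴ − T_wall⁴ = 1.412×10¹² − 5.319×10¹¹ = 8.797×10¹¹ K⁴.
|P_net| = 0.71·5.67×10⁻⁸·0.01720·8.797×10¹¹.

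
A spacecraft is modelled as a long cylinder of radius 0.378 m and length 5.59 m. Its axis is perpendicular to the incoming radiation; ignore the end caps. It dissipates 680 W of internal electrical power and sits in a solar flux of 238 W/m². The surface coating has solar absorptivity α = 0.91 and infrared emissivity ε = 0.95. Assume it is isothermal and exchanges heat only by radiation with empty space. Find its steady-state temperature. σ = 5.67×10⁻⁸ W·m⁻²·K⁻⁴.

At steady state, absorbed solar power + internal power = radiated power.
Absorbed: α·S·A_cross = 0.91·238·4.226 = 915.3 W (cross-section 2rL).
Total input = 915.3 + 680 = 1595 W.
Radiated: εσ·A_surf·T⁴ with A_surf = 2πrL = 13.28 m².
T⁴ = 1595/(0.95·5.67×10⁻⁸·13.28) = 2.231×10⁹ K⁴.

T ≈ 217 K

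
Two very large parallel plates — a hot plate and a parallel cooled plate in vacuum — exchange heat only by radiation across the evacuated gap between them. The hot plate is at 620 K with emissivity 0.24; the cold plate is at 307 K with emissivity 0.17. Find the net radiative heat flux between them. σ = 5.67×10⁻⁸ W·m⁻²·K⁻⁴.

For two infinite grey parallel plates, q = σ(T₁⁴ − T₂⁴)/(1/ε₁ + 1/ε₂ − 1).
T₁⁴ − T₂⁴ = 1.478×10¹¹ − 8.883×10⁹ = 1.389×10¹¹ K⁴.
1/ε₁ + 1/ε₂ − 1 = 4.167 + 5.882 − 1 = 9.049.
q = 5.67×10⁻⁸ × 1.389×10¹¹ / 9.049.

q ≈ 870 W/m²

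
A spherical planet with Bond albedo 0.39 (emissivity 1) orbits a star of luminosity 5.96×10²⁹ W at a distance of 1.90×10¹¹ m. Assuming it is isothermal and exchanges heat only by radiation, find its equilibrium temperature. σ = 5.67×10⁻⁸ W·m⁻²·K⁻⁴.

First find the stellar flux at distance d: S = L/(4πd²) = 5.96×10²⁹/(4π·(1.90×10¹¹)²) = 1.314×10⁶ W/m².
For an isothermal sphere, absorbed (1−a)S·πr² = emitted σ·4πr²·T⁴, so T⁴ = (1−a)S/(4σ).
T⁴ = 0.610·1.314×10⁶/(4·5.67×10⁻⁸) = 3.534×10¹² K⁴.

T ≈ 1370 K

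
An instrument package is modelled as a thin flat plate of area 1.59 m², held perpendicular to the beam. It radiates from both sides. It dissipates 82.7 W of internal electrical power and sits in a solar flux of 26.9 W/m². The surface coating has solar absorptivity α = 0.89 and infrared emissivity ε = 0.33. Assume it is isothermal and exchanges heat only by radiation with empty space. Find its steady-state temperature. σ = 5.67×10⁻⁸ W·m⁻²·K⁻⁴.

At steady state, absorbed solar power + internal power = radiated power.
Absorbed: α·S·A_cross = 0.89·26.9·1.590 = 38.07 W (cross-section A).
Total input = 38.07 + 82.7 = 120.8 W.
Radiated: εσ·A_surf·T⁴ with A_surf = 2A = 3.180 m².
T⁴ = 120.8/(0.33·5.67×10⁻⁸·3.180) = 2.030×10⁹ K⁴.

T ≈ 212 K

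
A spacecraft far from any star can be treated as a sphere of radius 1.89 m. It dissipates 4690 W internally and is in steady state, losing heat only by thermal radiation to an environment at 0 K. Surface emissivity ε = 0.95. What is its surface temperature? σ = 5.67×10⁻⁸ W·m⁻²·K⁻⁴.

T ≈ 210 K

Steady state: internal power = radiated power, P = εσA T⁴.
Radiating area A = 4πr² = 44.89 m².
T⁴ = P/(εσA) = 4690/(0.95·5.67×10⁻⁸·44.89) = 1.940×10⁹ K⁴.
T = (1.940×10⁹)^(1/4).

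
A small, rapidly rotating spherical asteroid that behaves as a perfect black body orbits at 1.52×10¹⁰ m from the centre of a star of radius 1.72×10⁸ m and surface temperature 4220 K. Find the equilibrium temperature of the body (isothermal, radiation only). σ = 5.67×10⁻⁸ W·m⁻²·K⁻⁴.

T ≈ 317 K

The star's surface emits σT_*⁴; at distance d the flux is S = σT_*⁴(R_*/d)².
S = 5.67×10⁻⁸·(4220)⁴·(1.72×10⁸/1.52×10¹⁰)² = 2303 W/m².
For an isothermal sphere T⁴ = (1−a)S/(4σ) = 1.015×10¹⁰ K⁴.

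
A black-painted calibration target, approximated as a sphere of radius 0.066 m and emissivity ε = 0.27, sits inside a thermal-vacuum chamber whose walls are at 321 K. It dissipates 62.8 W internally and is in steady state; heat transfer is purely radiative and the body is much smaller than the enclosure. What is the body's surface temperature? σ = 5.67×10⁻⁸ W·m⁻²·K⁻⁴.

For a small grey body in a large enclosure, net radiated power = εσA(T⁴ − T_w⁴).
Steady state: P = εσA(T⁴ − T_w⁴) with A = 4πr² = 0.05474 m².
T⁴ = P/(εσA) + T_w⁴ = 62.8/(0.27·5.67×10⁻⁸·0.05474) + (321)⁴
    = 7.494×10¹⁰ + 1.062×10¹⁰ = 8.556×10¹⁰ K⁴.

T ≈ 541 K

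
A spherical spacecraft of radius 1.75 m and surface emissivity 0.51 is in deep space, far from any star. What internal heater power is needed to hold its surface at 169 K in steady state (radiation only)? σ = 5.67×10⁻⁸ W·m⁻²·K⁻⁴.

P ≈ 908 W

P = εσ·4πr²·T⁴.
4πr² = 38.48 m²; T⁴ = 8.157×10⁸ K⁴.
P = 0.51·5.67×10⁻⁸·38.48·8.157×10⁸.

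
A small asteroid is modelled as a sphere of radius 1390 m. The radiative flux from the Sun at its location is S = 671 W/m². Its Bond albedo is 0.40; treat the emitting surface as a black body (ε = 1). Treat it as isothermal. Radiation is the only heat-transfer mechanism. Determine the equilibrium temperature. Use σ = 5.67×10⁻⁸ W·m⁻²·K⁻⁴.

At equilibrium, absorbed power = emitted power.
Absorbing cross-section = πr² = 6.070×10⁶ m²; emitting surface = 4πr² = 2.428×10⁷ m² (ratio 4).
(1−a)S·A_cross = εσ·A_surf·T⁴  ⇒  T⁴ = (1−a)S/(4σ).
T⁴ = 0.600·671/(4·5.67×10⁻⁸) = 1.775×10⁹ K⁴.
T = (1.775×10⁹)^(1/4).

T ≈ 205 K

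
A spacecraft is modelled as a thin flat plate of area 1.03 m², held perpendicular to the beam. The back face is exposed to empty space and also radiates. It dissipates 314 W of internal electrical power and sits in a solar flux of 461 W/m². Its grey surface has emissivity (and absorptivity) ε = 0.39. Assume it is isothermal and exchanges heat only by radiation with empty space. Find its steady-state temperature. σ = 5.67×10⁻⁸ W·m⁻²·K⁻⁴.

T ≈ 324 K

At steady state, absorbed solar power + internal power = radiated power.
Absorbed: α·S·A_cross = 0.39·461·1.030 = 185.2 W (cross-section A).
Total input = 185.2 + 314 = 499.2 W.
Radiated: εσ·A_surf·T⁴ with A_surf = 2A = 2.060 m².
T⁴ = 499.2/(0.39·5.67×10⁻⁸·2.060) = 1.096×10¹⁰ K⁴.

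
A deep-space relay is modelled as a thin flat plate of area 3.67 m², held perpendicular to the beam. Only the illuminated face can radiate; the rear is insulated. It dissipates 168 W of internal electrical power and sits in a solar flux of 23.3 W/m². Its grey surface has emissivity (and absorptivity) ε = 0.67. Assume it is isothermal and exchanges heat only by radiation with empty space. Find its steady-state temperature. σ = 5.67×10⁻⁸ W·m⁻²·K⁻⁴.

T ≈ 200 K

At steady state, absorbed solar power + internal power = radiated power.
Absorbed: α·S·A_cross = 0.67·23.3·3.670 = 57.29 W (cross-section A).
Total input = 57.29 + 168 = 225.3 W.
Radiated: εσ·A_surf·T⁴ with A_surf = A = 3.670 m².
T⁴ = 225.3/(0.67·5.67×10⁻⁸·3.670) = 1.616×10⁹ K⁴.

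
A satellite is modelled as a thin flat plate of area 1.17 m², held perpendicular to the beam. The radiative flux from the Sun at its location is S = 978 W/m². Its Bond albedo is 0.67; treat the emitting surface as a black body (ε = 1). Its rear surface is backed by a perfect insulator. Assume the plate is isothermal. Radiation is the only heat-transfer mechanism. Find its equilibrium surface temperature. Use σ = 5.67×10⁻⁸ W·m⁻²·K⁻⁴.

T ≈ 275 K

At equilibrium, absorbed power = emitted power.
Absorbing cross-section = A = 1.170 m²; emitting surface = A = 1.170 m² (ratio 1).
(1−a)S·A_cross = εσ·A_surf·T⁴  ⇒  T⁴ = (1−a)S/(1σ).
T⁴ = 0.330·978/(1·5.67×10⁻⁸) = 5.692×10⁹ K⁴.
T = (5.692×10⁹)^(1/4).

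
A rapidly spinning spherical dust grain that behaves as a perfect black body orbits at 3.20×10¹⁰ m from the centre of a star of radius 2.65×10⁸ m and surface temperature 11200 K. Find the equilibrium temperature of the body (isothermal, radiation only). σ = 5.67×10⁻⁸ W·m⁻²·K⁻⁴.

T ≈ 721 K

The star's surface emits σT_*⁴; at distance d the flux is S = σT_*⁴(R_*/d)².
S = 5.67×10⁻⁸·(11200)⁴·(2.65×10⁸/3.20×10¹⁰)² = 61190 W/m².
For an isothermal sphere T⁴ = (1−a)S/(4σ) = 2.698×10¹¹ K⁴.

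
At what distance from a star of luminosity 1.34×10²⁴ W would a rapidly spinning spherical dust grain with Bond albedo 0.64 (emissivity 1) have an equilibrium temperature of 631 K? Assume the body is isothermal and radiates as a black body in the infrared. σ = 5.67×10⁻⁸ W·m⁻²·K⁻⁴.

For an isothermal black-emitting sphere, (1−a)S·πr² = σ·4πr²·T⁴ ⇒ S = 4σT⁴/(1−a).
S = 4·5.67×10⁻⁸·(631)⁴/0.360 = 99880 W/m².
Flux falls as S = L/(4πd²), so d = √(L/(4πS)) = √(1.34×10²⁴/(4π·99880)).

d ≈ 1.03×10⁹ m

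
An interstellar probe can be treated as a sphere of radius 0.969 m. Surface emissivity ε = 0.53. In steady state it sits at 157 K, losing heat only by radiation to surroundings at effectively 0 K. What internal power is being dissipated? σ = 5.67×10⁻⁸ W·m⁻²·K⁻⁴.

P ≈ 215 W

Steady state: P = εσA T⁴.
A = 4πr² = 11.80 m²; T⁴ = (157)⁴ = 6.076×10⁸ K⁴.
P = 0.53 × 5.67×10⁻⁸ × 11.80 × 6.076×10⁸.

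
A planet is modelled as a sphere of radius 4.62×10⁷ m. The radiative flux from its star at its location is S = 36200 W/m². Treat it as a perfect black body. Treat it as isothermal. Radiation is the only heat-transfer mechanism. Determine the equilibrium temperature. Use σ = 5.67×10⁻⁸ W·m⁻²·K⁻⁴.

T ≈ 632 K

At equilibrium, absorbed power = emitted power.
Absorbing cross-section = πr² = 6.706×10¹⁵ m²; emitting surface = 4πr² = 2.682×10¹⁶ m² (ratio 4).
S·A_cross = εσ·A_surf·T⁴  ⇒  T⁴ = S/(4σ).
T⁴ = 1.00·36200/(4·5.67×10⁻⁸) = 1.596×10¹¹ K⁴.
T = (1.596×10¹¹)^(1/4).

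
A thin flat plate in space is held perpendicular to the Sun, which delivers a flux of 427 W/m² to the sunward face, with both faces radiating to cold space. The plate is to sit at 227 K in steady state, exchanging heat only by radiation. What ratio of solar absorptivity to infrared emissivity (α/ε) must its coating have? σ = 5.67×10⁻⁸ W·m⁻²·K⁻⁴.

Balance: αS·A = εσ·2A·T⁴ ⇒ α/ε = 2σT⁴/S.
α/ε = 2·5.67×10⁻⁸·(227)⁴/427 = 2·5.67×10⁻⁸·2.655×10⁹/427.

α/ε ≈ 0.705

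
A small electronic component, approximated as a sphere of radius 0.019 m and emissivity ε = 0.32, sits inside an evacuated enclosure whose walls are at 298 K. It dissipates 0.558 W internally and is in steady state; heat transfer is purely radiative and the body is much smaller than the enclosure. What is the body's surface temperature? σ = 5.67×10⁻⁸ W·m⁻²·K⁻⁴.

For a small grey body in a large enclosure, net radiated power = εσA(T⁴ − T_w⁴).
Steady state: P = εσA(T⁴ − T_w⁴) with A = 4πr² = 0.004536 m².
T⁴ = P/(εσA) + T_w⁴ = 0.558/(0.32·5.67×10⁻⁸·0.004536) + (298)⁴
    = 6.779×10⁹ + 7.886×10⁹ = 1.467×10¹⁰ K⁴.

T ≈ 348 K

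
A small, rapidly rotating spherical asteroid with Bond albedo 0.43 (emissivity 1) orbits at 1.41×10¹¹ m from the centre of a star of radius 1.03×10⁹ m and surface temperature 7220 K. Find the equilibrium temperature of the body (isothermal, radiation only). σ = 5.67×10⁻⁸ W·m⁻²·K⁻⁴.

The star's surface emits σT_*⁴; at distance d the flux is S = σT_*⁴(R_*/d)².
S = 5.67×10⁻⁸·(7220)⁴·(1.03×10⁹/1.41×10¹¹)² = 8222 W/m².
For an isothermal sphere T⁴ = (1−a)S/(4σ) = 2.066×10¹⁰ K⁴.

T ≈ 379 K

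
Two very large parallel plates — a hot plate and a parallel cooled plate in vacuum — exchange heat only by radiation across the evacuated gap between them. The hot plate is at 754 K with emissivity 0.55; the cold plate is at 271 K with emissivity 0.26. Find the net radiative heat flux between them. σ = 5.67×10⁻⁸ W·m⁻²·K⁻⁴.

q ≈ 3860 W/m²

For two infinite grey parallel plates, q = σ(T₁⁴ − T₂⁴)/(1/ε₁ + 1/ε₂ − 1).
T₁⁴ − T₂⁴ = 3.232×10¹¹ − 5.394×10⁹ = 3.178×10¹¹ K⁴.
1/ε₁ + 1/ε₂ − 1 = 1.818 + 3.846 − 1 = 4.664.
q = 5.67×10⁻⁸ × 3.178×10¹¹ / 4.664.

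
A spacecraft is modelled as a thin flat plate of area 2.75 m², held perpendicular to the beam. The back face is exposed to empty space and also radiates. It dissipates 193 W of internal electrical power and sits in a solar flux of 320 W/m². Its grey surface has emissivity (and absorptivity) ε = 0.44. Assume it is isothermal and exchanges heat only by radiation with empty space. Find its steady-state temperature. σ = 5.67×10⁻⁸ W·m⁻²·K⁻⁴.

T ≈ 255 K

At steady state, absorbed solar power + internal power = radiated power.
Absorbed: α·S·A_cross = 0.44·320·2.750 = 387.2 W (cross-section A).
Total input = 387.2 + 193 = 580.2 W.
Radiated: εσ·A_surf·T⁴ with A_surf = 2A = 5.500 m².
T⁴ = 580.2/(0.44·5.67×10⁻⁸·5.500) = 4.228×10⁹ K⁴.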